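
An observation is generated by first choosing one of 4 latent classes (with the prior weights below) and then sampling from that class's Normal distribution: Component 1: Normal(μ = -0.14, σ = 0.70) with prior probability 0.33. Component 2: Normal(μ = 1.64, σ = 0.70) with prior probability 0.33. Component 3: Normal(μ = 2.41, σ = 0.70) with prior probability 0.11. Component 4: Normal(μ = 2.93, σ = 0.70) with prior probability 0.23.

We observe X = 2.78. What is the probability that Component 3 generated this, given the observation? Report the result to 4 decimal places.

0.2344

By Bayes' theorem, P(k | x) = P(Z=k) f_k(x) / Σ_j P(Z=j) f_j(x).
Component likelihoods at x = 2.78:
  f_1 = 9.49014e-05
  f_2 = 0.151316
  f_3 = 0.495614
  f_4 = 0.556982
Prior × likelihood for each component:
  P(Z=1)·f_1 = 0.33 × 9.49014e-05 = 3.13175e-05
  P(Z=2)·f_2 = 0.33 × 0.151316 = 0.0499342
  P(Z=3)·f_3 = 0.11 × 0.495614 = 0.0545176
  P(Z=4)·f_4 = 0.23 × 0.556982 = 0.128106
Denominator: 3.13175e-05 + 0.0499342 + 0.0545176 + 0.128106 = 0.232589
P(Component 3 | x) ≈ 0.2344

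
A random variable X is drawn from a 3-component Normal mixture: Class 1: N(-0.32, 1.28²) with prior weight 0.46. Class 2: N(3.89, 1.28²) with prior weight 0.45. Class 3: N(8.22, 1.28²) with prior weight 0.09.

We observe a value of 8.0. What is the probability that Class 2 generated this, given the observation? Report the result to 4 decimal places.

By Bayes' theorem, P(k | x) = π_k f_k(x) / Σ_j π_j f_j(x).
Evaluate each component's likelihood at the observed value:
  p_1 = 2.08559e-10
  p_2 = 0.0017984
  p_3 = 0.307104
Prior × likelihood for each component:
  π_1·p_1 = 0.46 × 2.08559e-10 = 9.59372e-11
  π_2·p_2 = 0.45 × 0.0017984 = 0.00080928
  π_3·p_3 = 0.09 × 0.307104 = 0.0276394
Marginal: 9.59372e-11 + 0.00080928 + 0.0276394 = 0.0284486
P(Class 2 | data) ≈ 0.0284

0.0284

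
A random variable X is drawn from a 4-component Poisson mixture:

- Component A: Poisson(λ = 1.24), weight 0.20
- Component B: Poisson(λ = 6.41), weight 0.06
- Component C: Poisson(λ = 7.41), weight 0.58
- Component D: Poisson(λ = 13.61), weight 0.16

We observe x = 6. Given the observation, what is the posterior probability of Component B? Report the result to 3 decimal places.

0.103

The responsibility of component k is π_k f_k(x) divided by Σ_j π_j f_j(x).
Poisson probabilities:
  L_A = 0.00146107
  L_B = 0.158485
  L_C = 0.139141
  L_D = 0.010841
Unnormalised posteriors:
  π_A·L_A = 0.20 × 0.00146107 = 0.000292215
  π_B·L_B = 0.06 × 0.158485 = 0.0095091
  π_C·L_C = 0.58 × 0.139141 = 0.0807017
  π_D·L_D = 0.16 × 0.010841 = 0.00173456
Evidence: 0.000292215 + 0.0095091 + 0.0807017 + 0.00173456 = 0.0922376
P(Component B | the observation) = 0.0095091 / 0.0922376 ≈ 0.103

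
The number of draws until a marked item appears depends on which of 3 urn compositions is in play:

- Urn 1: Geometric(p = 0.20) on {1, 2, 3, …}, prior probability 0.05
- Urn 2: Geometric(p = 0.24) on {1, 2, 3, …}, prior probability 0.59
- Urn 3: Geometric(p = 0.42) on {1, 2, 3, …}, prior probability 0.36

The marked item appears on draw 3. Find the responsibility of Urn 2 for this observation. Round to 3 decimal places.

0.588

P(component k | x) = P(Z=k)·f_k(x) / marginal(x), where marginal(x) = Σ_j P(Z=j)·f_j(x).
Geometric probabilities:
  f_1 = 0.128
  f_2 = 0.138624
  f_3 = 0.141288
Prior × likelihood for each component:
  P(Z=1)·f_1 = 0.05 × 0.128 = 0.0064
  P(Z=2)·f_2 = 0.59 × 0.138624 = 0.0817882
  P(Z=3)·f_3 = 0.36 × 0.141288 = 0.0508637
Marginal: 0.0064 + 0.0817882 + 0.0508637 = 0.139052
P(Urn 2 | 3) = 0.0817882 / 0.139052 ≈ 0.588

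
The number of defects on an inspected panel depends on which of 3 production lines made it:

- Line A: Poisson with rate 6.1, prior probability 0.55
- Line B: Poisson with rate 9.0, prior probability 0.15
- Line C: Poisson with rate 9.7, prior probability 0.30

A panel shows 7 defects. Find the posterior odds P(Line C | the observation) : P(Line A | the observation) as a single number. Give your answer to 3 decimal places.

0.383

Only the two components matter; the odds are (π_i f_i(x)) / (π_j f_j(x)).
Poisson probabilities:
  p_A = 0.139856
  p_B = 0.117116
  p_C = 0.0982461
Posterior odds = (π_C·p_C) / (π_A·p_A) = (0.30·0.0982461) / (0.55·0.139856) = 0.0294738 / 0.076921 ≈ 0.383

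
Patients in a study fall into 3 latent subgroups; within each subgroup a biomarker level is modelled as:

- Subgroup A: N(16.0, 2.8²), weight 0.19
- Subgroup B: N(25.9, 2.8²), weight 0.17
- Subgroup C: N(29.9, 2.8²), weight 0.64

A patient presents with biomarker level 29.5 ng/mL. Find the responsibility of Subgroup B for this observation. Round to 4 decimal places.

0.1051

The responsibility of component k is π_k f_k(x) divided by Σ_j π_j f_j(x).
Component likelihoods at x = 29.5 ng/mL:
  L_A = 1.27617e-06
  L_B = 0.062344
  L_C = 0.141033
Multiply by the mixture weights:
  π_A·L_A = 0.19 × 1.27617e-06 = 2.42473e-07
  π_B·L_B = 0.17 × 0.062344 = 0.0105985
  π_C·L_C = 0.64 × 0.141033 = 0.0902611
Normaliser: 2.42473e-07 + 0.0105985 + 0.0902611 = 0.10086
P(Subgroup B | data) ≈ 0.1051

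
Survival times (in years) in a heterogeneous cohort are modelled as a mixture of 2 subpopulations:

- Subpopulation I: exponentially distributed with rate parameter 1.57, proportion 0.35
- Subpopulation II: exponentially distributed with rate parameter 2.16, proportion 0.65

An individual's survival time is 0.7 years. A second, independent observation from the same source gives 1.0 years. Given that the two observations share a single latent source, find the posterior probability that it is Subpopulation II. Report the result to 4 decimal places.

0.5632

Posterior ∝ prior × likelihood, so P(k | x) ∝ w_k f_k(x); normalise over all components.
Since both observations come from the same component, the likelihood for component k is f_k(x₁)·f_k(x₂).
  L_I = [1.57·e^(−1.57·0.7) = 1.57·e^(−1.0990) = 0.52313] × [0.326631] = 0.170871
  L_II = [2.16·e^(−2.16·0.7) = 2.16·e^(−1.5120) = 0.476212] × [0.249102] = 0.118626
Multiply by the mixture weights:
  w_I·L_I = 0.35 × 0.170871 = 0.0598047
  w_II·L_II = 0.65 × 0.118626 = 0.0771066
Marginal: 0.0598047 + 0.0771066 = 0.136911
P(Subpopulation II | data) = 0.0771066 / 0.136911 ≈ 0.5632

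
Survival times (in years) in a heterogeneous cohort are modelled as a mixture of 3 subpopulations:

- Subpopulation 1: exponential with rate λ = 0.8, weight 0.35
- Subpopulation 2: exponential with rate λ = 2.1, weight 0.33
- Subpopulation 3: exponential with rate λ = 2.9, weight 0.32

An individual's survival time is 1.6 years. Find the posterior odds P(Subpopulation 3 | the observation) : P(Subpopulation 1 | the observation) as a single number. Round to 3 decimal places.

Since P(k|x) ∝ π_k f_k(x), the posterior odds are π_i f_i(x) / (π_j f_j(x)).
Exponential densities:
  L_1 = 0.22243
  L_2 = 0.072944
  L_3 = 0.0280073
Posterior odds = (π_3·L_3) / (π_1·L_1) = (0.32·0.0280073) / (0.35·0.22243) = 0.00896234 / 0.0778504 ≈ 0.115

0.115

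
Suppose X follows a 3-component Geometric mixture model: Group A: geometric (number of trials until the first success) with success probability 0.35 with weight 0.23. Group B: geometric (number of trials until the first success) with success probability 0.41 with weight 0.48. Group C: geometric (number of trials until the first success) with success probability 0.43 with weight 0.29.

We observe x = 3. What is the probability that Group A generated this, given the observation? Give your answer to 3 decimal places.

0.238

P(component k | x) = π_k·f_k(x) / marginal(x), where marginal(x) = Σ_j π_j·f_j(x).
Component likelihoods at x = 3:
  p_A = 0.35·(1−0.35)^2 = 0.35·0.4225 = 0.147875
  p_B = 0.41·(1−0.41)^2 = 0.41·0.3481 = 0.142721
  p_C = 0.43·(1−0.43)^2 = 0.43·0.3249 = 0.139707
Weight by the priors:
  π_A·p_A = 0.23 × 0.147875 = 0.0340112
  π_B·p_B = 0.48 × 0.142721 = 0.0685061
  π_C·p_C = 0.29 × 0.139707 = 0.040515
Normaliser: 0.0340112 + 0.0685061 + 0.040515 = 0.143032
So the posterior for Group A is 0.0340112 / 0.143032 ≈ 0.238.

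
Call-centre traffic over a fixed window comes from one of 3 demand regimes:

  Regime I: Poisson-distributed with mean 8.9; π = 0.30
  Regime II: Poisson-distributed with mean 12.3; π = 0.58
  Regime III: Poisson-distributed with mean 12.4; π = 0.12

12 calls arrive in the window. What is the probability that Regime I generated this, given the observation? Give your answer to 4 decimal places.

P(component k | x) = π_k·f_k(x) / marginal(x), where marginal(x) = Σ_j π_j·f_j(x).
Poisson probabilities:
  p_I = e^(−8.9)·8.9^12/12! = 0.070327
  p_II = e^(−12.3)·12.3^12/12! = 0.113947
  p_III = e^(−12.4)·12.4^12/12! = 0.113624
Multiply by the mixture weights:
  π_I·p_I = 0.30 × 0.070327 = 0.0210981
  π_II·p_II = 0.58 × 0.113947 = 0.0660892
  π_III·p_III = 0.12 × 0.113624 = 0.0136349
Denominator: 0.0210981 + 0.0660892 + 0.0136349 = 0.100822
P(Regime I | x) = 0.0210981 / 0.100822 ≈ 0.2093

0.2093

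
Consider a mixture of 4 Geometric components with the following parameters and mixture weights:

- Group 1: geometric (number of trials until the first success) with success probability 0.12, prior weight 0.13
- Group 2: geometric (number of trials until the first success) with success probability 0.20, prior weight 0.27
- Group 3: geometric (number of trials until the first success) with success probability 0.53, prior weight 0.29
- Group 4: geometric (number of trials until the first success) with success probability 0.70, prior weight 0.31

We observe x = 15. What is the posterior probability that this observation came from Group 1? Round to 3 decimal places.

By Bayes' theorem, P(k | x) = w_k f_k(x) / Σ_j w_j f_j(x).
Component likelihoods at x = 15:
  p_1 = 0.0200419
  p_2 = 0.00879609
  p_3 = 1.36034e-05
  p_4 = 3.34808e-08
Weight by the priors:
  w_1·p_1 = 0.13 × 0.0200419 = 0.00260545
  w_2·p_2 = 0.27 × 0.00879609 = 0.00237495
  w_3·p_3 = 0.29 × 1.36034e-05 = 3.94497e-06
  w_4·p_4 = 0.31 × 3.34808e-08 = 1.0379e-08
Marginal: 0.00260545 + 0.00237495 + 3.94497e-06 + 1.0379e-08 = 0.00498435
Responsibility of Group 1: 0.00260545 / 0.00498435 ≈ 0.523

0.523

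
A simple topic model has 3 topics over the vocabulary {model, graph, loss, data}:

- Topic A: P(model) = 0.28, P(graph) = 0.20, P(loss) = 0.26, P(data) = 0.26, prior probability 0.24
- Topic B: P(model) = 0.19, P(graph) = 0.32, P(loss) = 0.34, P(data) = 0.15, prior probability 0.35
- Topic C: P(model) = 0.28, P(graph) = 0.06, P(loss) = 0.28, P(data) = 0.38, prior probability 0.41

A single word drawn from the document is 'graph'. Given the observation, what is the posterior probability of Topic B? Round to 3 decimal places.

P(component k | x) = π_k·f_k(x) / marginal(x), where marginal(x) = Σ_j π_j·f_j(x).
Evaluate each component's likelihood at the observed value:
  f_A = P(graph | comp) = 0.20
  f_B = P(graph | comp) = 0.32
  f_C = P(graph | comp) = 0.06
Prior × likelihood for each component:
  π_A·f_A = 0.24 × 0.2 = 0.048
  π_B·f_B = 0.35 × 0.32 = 0.112
  π_C·f_C = 0.41 × 0.06 = 0.0246
Marginal: 0.048 + 0.112 + 0.0246 = 0.1846
Responsibility of Topic B: 0.112 / 0.1846 ≈ 0.607

0.607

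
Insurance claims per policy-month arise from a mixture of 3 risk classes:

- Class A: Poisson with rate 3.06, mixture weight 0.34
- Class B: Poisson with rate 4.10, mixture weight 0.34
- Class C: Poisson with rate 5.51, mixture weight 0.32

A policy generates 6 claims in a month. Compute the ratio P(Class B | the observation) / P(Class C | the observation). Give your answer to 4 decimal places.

Posterior odds = (w_i f_i(x)) / (w_j f_j(x)); the normalising sum cancels.
Poisson probabilities:
  L_A = e^(−3.06)·3.06^6/6! = 0.0534632
  L_B = e^(−4.10)·4.10^6/6! = 0.109336
  L_C = e^(−5.51)·5.51^6/6! = 0.157259
Odds = (0.34/0.32) × (0.109336/0.157259) = 1.0625 × 0.695262 ≈ 0.7387

0.7387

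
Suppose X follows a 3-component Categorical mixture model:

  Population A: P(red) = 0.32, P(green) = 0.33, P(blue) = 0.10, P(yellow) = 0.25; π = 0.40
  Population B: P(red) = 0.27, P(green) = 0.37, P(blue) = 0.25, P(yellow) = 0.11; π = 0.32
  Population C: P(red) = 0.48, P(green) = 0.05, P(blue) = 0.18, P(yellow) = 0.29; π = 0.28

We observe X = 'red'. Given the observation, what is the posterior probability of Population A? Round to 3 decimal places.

Apply Bayes' rule: the posterior for each component is proportional to its prior times its likelihood at x.
Component likelihoods at x = 'red':
  p_A = 0.32
  p_B = 0.27
  p_C = 0.48
Multiply by the mixture weights:
  w_A·p_A = 0.40 × 0.32 = 0.128
  w_B·p_B = 0.32 × 0.27 = 0.0864
  w_C·p_C = 0.28 × 0.48 = 0.1344
Sum: 0.128 + 0.0864 + 0.1344 = 0.3488
Responsibility of Population A: 0.128 / 0.3488 ≈ 0.367

0.367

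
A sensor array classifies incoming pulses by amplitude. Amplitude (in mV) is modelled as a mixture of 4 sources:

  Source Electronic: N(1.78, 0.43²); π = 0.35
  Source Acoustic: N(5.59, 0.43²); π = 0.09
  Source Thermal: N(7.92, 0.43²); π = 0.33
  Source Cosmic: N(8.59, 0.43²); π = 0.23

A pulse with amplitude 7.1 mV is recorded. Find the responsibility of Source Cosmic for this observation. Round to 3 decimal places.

By Bayes' theorem, P(k | x) = w_k f_k(x) / Σ_j w_j f_j(x).
Component likelihoods at x = 7.1 mV:
  p_Electronic = 5.35795e-34
  p_Acoustic = 0.00194843
  p_Thermal = 0.150582
  p_Cosmic = 0.00229165
Weight by the priors:
  w_Electronic·p_Electronic = 0.35 × 5.35795e-34 = 1.87528e-34
  w_Acoustic·p_Acoustic = 0.09 × 0.00194843 = 0.000175358
  w_Thermal·p_Thermal = 0.33 × 0.150582 = 0.049692
  w_Cosmic·p_Cosmic = 0.23 × 0.00229165 = 0.000527079
Normaliser: 1.87528e-34 + 0.000175358 + 0.049692 + 0.000527079 = 0.0503944
So the posterior for Source Cosmic is 0.000527079 / 0.0503944 ≈ 0.010.

0.010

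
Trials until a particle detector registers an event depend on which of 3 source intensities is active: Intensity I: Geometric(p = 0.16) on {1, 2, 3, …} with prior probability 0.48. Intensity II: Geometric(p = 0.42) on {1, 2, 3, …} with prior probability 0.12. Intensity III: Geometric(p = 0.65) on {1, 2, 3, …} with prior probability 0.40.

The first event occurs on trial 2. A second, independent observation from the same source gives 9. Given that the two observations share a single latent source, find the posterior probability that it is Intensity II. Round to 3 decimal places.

0.058

Posterior ∝ prior × likelihood, so P(k | x) ∝ π_k f_k(x); normalise over all components.
Since both observations come from the same component, the likelihood for component k is f_k(x₁)·f_k(x₂).
  L_I = [0.1344] × [0.0396601] = 0.00533032
  L_II = [0.2436] × [0.00537865] = 0.00131024
  L_III = [0.2275] × [0.000146372] = 3.32996e-05
Unnormalised posteriors:
  π_I·L_I = 0.48 × 0.00533032 = 0.00255856
  π_II·L_II = 0.12 × 0.00131024 = 0.000157229
  π_III·L_III = 0.40 × 3.32996e-05 = 1.33198e-05
Evidence: 0.00255856 + 0.000157229 + 1.33198e-05 = 0.0027291
P(Intensity II | data) ≈ 0.058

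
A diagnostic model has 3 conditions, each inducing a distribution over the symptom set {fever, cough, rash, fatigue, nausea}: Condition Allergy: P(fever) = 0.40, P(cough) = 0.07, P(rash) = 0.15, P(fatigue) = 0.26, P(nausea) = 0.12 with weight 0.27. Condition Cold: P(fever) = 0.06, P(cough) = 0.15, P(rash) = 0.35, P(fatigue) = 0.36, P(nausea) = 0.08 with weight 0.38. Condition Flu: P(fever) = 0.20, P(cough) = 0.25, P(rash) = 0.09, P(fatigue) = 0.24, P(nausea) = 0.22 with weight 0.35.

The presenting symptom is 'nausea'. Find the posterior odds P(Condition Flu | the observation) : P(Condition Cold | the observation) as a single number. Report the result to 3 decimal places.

2.533

The posterior odds equal the prior odds times the likelihood ratio: (P(Z=i)/P(Z=j))·(f_i(x)/f_j(x)).
Evaluate each component's likelihood at the observed value:
  p_Allergy = P(nausea | comp) = 0.12
  p_Cold = P(nausea | comp) = 0.08
  p_Flu = P(nausea | comp) = 0.22
Posterior odds = (P(Z=Flu)·p_Flu) / (P(Z=Cold)·p_Cold) = (0.35·0.22) / (0.38·0.08) = 0.077 / 0.0304 ≈ 2.533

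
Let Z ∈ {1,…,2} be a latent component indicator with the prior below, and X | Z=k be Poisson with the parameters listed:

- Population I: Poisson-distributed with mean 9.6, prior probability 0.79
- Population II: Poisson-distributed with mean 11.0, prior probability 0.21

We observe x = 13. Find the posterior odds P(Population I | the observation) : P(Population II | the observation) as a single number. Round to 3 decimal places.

2.599

Posterior odds = (π_i f_i(x)) / (π_j f_j(x)); the normalising sum cancels.
Poisson probabilities:
  p_I = 0.0639762
  p_II = 0.0925945
0.0505412 / 0.0194448 ≈ 2.599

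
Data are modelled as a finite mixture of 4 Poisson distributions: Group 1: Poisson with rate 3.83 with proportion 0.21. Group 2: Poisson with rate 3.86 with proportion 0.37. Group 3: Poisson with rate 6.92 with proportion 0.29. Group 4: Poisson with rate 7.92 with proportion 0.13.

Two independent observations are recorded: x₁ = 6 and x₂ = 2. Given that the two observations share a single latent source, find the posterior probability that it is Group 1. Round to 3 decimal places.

The responsibility of component k is π_k f_k(x) divided by Σ_j π_j f_j(x).
Since both observations come from the same component, the likelihood for component k is f_k(x₁)·f_k(x₂).
  f_1 = [e^(−3.83)·3.83^6/6! = 0.0951727] × [0.159228] = 0.0151542
  f_2 = [e^(−3.86)·3.86^6/6! = 0.0967865] × [0.156952] = 0.0151909
  f_3 = [e^(−6.92)·6.92^6/6! = 0.150656] × [0.0236518] = 0.00356329
  f_4 = [e^(−7.92)·7.92^6/6! = 0.124568] × [0.0113975] = 0.00141976
Multiply by the mixture weights:
  π_1·f_1 = 0.21 × 0.0151542 = 0.00318237
  π_2·f_2 = 0.37 × 0.0151909 = 0.00562062
  π_3·f_3 = 0.29 × 0.00356329 = 0.00103335
  π_4·f_4 = 0.13 × 0.00141976 = 0.000184569
Marginal: 0.00318237 + 0.00562062 + 0.00103335 + 0.000184569 = 0.0100209
P(Group 1 | data) = 0.00318237 / 0.0100209 ≈ 0.318

0.318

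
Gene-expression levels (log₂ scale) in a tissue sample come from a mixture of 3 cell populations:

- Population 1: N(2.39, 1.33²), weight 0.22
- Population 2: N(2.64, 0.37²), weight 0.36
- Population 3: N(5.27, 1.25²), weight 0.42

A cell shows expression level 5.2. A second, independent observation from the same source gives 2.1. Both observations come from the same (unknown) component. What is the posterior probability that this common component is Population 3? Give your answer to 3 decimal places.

By Bayes' theorem, P(k | x) = π_k f_k(x) / Σ_j π_j f_j(x).
Since both observations come from the same component, the likelihood for component k is f_k(x₁)·f_k(x₂).
  L_1 = [0.0321919] × [0.29291] = 0.00942933
  L_2 = [4.34068e-11] × [0.371689] = 1.61338e-11
  L_3 = [0.318654] × [0.0128074] = 0.00408113
Unnormalised posteriors:
  π_1·L_1 = 0.22 × 0.00942933 = 0.00207445
  π_2·L_2 = 0.36 × 1.61338e-11 = 5.80818e-12
  π_3·L_3 = 0.42 × 0.00408113 = 0.00171408
Evidence: 0.00207445 + 5.80818e-12 + 0.00171408 = 0.00378853
So the posterior for Population 3 is 0.00171408 / 0.00378853 ≈ 0.452.

0.452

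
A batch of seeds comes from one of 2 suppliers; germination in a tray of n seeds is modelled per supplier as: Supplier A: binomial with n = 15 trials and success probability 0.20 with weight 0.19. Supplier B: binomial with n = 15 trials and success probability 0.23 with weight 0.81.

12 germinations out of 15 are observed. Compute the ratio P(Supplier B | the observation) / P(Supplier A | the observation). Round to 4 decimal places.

Since P(k|x) ∝ π_k f_k(x), the posterior odds are π_i f_i(x) / (π_j f_j(x)).
Component likelihoods at x = 12 germinations out of 15:
  L_A = C(15,12)·0.20^12·0.80^3 = 455·4.096e-09·0.512 = 9.54204e-07
  L_B = C(15,12)·0.23^12·0.77^3 = 455·2.19146e-08·0.456533 = 4.55216e-06
3.68725e-06 / 1.81299e-07 ≈ 20.3380

20.3380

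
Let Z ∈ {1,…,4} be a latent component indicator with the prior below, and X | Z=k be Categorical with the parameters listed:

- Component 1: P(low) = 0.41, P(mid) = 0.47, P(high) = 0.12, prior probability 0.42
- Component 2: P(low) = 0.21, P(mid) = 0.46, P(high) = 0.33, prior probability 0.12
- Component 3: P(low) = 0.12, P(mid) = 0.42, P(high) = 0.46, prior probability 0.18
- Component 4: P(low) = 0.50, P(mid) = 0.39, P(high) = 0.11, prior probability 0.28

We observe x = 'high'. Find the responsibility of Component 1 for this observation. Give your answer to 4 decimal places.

Posterior ∝ prior × likelihood, so P(k | x) ∝ π_k f_k(x); normalise over all components.
Component likelihoods at x = 'high':
  L_1 = 0.12
  L_2 = 0.33
  L_3 = 0.46
  L_4 = 0.11
Multiply by the mixture weights:
  π_1·L_1 = 0.42 × 0.12 = 0.0504
  π_2·L_2 = 0.12 × 0.33 = 0.0396
  π_3·L_3 = 0.18 × 0.46 = 0.0828
  π_4·L_4 = 0.28 × 0.11 = 0.0308
Evidence: 0.0504 + 0.0396 + 0.0828 + 0.0308 = 0.2036
P(Component 1 | x) = 0.0504 / 0.2036 ≈ 0.2475

0.2475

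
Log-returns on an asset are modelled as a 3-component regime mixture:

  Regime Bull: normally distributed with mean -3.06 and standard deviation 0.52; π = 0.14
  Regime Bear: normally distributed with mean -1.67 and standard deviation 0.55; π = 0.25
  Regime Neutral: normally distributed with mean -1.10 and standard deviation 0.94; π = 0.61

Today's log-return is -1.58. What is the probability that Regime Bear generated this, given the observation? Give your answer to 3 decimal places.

0.439

The responsibility of component k is P(Z=k) f_k(x) divided by Σ_j P(Z=j) f_j(x).
Component likelihoods at x = -1.58:
  p_Bull = 0.0133624
  p_Bear = 0.715703
  p_Neutral = 0.37253
Prior × likelihood for each component:
  P(Z=Bull)·p_Bull = 0.14 × 0.0133624 = 0.00187074
  P(Z=Bear)·p_Bear = 0.25 × 0.715703 = 0.178926
  P(Z=Neutral)·p_Neutral = 0.61 × 0.37253 = 0.227243
Normaliser: 0.00187074 + 0.178926 + 0.227243 = 0.40804
P(Regime Bear | the observation) ≈ 0.439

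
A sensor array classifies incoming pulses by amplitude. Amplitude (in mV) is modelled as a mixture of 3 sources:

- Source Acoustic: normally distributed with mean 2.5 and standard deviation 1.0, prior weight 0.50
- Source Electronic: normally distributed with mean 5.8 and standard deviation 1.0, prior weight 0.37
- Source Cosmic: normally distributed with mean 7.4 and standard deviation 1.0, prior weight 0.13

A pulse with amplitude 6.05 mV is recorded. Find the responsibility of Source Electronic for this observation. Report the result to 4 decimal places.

Apply Bayes' rule: the posterior for each component is proportional to its prior times its likelihood at x.
Component likelihoods at x = 6.05 mV:
  L_Acoustic = 0.000731664
  L_Electronic = 0.386668
  L_Cosmic = 0.160383
Unnormalised posteriors:
  π_Acoustic·L_Acoustic = 0.50 × 0.000731664 = 0.000365832
  π_Electronic·L_Electronic = 0.37 × 0.386668 = 0.143067
  π_Cosmic·L_Cosmic = 0.13 × 0.160383 = 0.0208498
Marginal: 0.000365832 + 0.143067 + 0.0208498 = 0.164283
P(Source Electronic | 6.05 mV) ≈ 0.8709

0.8709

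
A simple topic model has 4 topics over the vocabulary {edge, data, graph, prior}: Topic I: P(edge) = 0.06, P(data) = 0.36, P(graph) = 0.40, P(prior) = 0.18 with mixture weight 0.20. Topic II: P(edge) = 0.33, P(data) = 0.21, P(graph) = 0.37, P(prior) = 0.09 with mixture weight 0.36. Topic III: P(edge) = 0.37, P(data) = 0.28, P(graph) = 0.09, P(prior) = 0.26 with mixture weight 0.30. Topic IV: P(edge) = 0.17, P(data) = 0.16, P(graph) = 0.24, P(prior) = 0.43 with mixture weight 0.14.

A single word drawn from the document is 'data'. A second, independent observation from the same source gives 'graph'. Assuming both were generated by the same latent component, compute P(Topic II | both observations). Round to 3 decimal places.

Apply Bayes' rule: the posterior for each component is proportional to its prior times its likelihood at x.
Since both observations come from the same component, the likelihood for component k is f_k(x₁)·f_k(x₂).
  L_I = [0.36] × [0.4] = 0.144
  L_II = [0.21] × [0.37] = 0.0777
  L_III = [0.28] × [0.09] = 0.0252
  L_IV = [0.16] × [0.24] = 0.0384
Unnormalised posteriors:
  π_I·L_I = 0.20 × 0.144 = 0.0288
  π_II·L_II = 0.36 × 0.0777 = 0.027972
  π_III·L_III = 0.30 × 0.0252 = 0.00756
  π_IV·L_IV = 0.14 × 0.0384 = 0.005376
Sum: 0.0288 + 0.027972 + 0.00756 + 0.005376 = 0.069708
P(Topic II | data) ≈ 0.401

0.401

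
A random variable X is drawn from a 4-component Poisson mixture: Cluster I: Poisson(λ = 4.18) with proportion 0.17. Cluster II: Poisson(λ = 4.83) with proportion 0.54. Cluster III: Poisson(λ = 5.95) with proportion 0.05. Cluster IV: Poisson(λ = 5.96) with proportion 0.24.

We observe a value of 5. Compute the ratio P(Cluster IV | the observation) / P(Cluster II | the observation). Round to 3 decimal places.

Posterior odds = (π_i f_i(x)) / (π_j f_j(x)); the normalising sum cancels.
Poisson probabilities:
  p_I = 0.162686
  p_II = 0.174949
  p_III = 0.161939
  p_IV = 0.161679
0.0388031 / 0.0944726 ≈ 0.411

0.411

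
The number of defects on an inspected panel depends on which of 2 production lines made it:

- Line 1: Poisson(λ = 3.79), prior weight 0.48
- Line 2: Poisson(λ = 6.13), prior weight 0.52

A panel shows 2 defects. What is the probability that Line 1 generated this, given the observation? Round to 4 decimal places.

By Bayes' theorem, P(k | x) = P(Z=k) f_k(x) / Σ_j P(Z=j) f_j(x).
Component likelihoods at x = 2 defects:
  f_1 = 0.162283
  f_2 = 0.0408946
Unnormalised posteriors:
  P(Z=1)·f_1 = 0.48 × 0.162283 = 0.0778957
  P(Z=2)·f_2 = 0.52 × 0.0408946 = 0.0212652
Denominator: 0.0778957 + 0.0212652 = 0.0991609
So the posterior for Line 1 is 0.0778957 / 0.0991609 ≈ 0.7855.

0.7855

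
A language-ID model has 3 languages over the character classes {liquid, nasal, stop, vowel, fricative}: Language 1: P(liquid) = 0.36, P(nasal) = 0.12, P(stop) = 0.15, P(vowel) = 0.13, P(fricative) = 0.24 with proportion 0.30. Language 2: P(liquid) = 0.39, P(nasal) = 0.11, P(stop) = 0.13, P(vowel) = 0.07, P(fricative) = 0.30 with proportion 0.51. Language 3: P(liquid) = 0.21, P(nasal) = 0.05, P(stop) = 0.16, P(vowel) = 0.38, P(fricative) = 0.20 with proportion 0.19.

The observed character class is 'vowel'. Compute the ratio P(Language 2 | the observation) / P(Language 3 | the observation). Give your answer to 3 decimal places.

The posterior odds equal the prior odds times the likelihood ratio: (π_i/π_j)·(f_i(x)/f_j(x)).
Component likelihoods at x = 'vowel':
  L_1 = 0.13
  L_2 = 0.07
  L_3 = 0.38
0.0357 / 0.0722 ≈ 0.494

0.494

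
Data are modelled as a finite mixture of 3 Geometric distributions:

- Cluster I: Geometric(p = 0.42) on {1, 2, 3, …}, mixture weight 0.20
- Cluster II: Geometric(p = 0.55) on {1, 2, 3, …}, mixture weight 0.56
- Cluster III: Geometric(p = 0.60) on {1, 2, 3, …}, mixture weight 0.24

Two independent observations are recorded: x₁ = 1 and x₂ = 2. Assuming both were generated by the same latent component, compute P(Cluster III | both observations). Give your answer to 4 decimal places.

0.2633

Posterior ∝ prior × likelihood, so P(k | x) ∝ P(Z=k) f_k(x); normalise over all components.
Since both observations come from the same component, the likelihood for component k is f_k(x₁)·f_k(x₂).
  L_I = [0.42·(1−0.42)^0 = 0.42·1 = 0.42] × [0.2436] = 0.102312
  L_II = [0.55·(1−0.55)^0 = 0.55·1 = 0.55] × [0.2475] = 0.136125
  L_III = [0.60·(1−0.60)^0 = 0.60·1 = 0.6] × [0.24] = 0.144
Multiply by the mixture weights:
  P(Z=I)·L_I = 0.20 × 0.102312 = 0.0204624
  P(Z=II)·L_II = 0.56 × 0.136125 = 0.07623
  P(Z=III)·L_III = 0.24 × 0.144 = 0.03456
Marginal: 0.0204624 + 0.07623 + 0.03456 = 0.131252
Responsibility of Cluster III: 0.03456 / 0.131252 ≈ 0.2633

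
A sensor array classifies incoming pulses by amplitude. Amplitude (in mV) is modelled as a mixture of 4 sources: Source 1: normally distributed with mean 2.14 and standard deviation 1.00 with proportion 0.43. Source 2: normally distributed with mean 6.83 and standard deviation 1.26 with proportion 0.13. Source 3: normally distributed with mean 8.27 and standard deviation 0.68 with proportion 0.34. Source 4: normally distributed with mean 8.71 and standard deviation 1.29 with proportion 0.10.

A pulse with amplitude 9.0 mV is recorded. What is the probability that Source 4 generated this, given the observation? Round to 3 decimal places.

0.199

By Bayes' theorem, P(k | x) = π_k f_k(x) / Σ_j π_j f_j(x).
Component likelihoods at x = 9.0 mV:
  p_1 = (1/(1.00·√(2π)))·exp(−(9.0−2.14)²/(2·1.00²)) = 0.398942·exp(-23.52980) = 2.41017e-11
  p_2 = (1/(1.26·√(2π)))·exp(−(9.0−6.83)²/(2·1.26²)) = 0.316621·exp(-1.48302) = 0.0718572
  p_3 = (1/(0.68·√(2π)))·exp(−(9.0−8.27)²/(2·0.68²)) = 0.586680·exp(-0.57623) = 0.329721
  p_4 = (1/(1.29·√(2π)))·exp(−(9.0−8.71)²/(2·1.29²)) = 0.309258·exp(-0.02527) = 0.301541
Multiply by the mixture weights:
  π_1·p_1 = 0.43 × 2.41017e-11 = 1.03637e-11
  π_2·p_2 = 0.13 × 0.0718572 = 0.00934143
  π_3·p_3 = 0.34 × 0.329721 = 0.112105
  π_4·p_4 = 0.10 × 0.301541 = 0.0301541
Denominator: 1.03637e-11 + 0.00934143 + 0.112105 + 0.0301541 = 0.151601
P(Source 4 | x) ≈ 0.199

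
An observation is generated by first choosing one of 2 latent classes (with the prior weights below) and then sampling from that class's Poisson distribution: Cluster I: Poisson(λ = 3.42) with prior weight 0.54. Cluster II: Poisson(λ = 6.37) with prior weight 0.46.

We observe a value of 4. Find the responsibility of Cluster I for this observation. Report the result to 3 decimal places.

Apply Bayes' rule: the posterior for each component is proportional to its prior times its likelihood at x.
Evaluate each component's likelihood at the observed value:
  p_I = 0.186469
  p_II = 0.11746
Multiply by the mixture weights:
  w_I·p_I = 0.54 × 0.186469 = 0.100693
  w_II·p_II = 0.46 × 0.11746 = 0.0540317
Evidence: 0.100693 + 0.0540317 = 0.154725
P(Cluster I | the observation) = 0.100693 / 0.154725 ≈ 0.651

0.651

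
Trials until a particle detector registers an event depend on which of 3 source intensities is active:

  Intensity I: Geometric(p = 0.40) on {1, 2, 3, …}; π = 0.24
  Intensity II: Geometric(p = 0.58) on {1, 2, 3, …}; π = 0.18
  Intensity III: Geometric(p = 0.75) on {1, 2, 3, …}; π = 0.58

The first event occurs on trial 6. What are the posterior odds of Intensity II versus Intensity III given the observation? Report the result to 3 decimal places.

The posterior odds equal the prior odds times the likelihood ratio: (P(Z=i)/P(Z=j))·(f_i(x)/f_j(x)).
Evaluate each component's likelihood at the observed value:
  f_I = 0.031104
  f_II = 0.00758009
  f_III = 0.000732422
0.00136442 / 0.000424805 ≈ 3.212

3.212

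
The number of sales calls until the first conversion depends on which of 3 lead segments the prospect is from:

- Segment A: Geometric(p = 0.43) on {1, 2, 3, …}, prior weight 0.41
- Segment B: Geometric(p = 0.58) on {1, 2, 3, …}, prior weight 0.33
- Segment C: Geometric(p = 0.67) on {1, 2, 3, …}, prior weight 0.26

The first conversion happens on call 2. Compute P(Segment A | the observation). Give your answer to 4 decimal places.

Posterior ∝ prior × likelihood, so P(k | x) ∝ w_k f_k(x); normalise over all components.
Component likelihoods at x = 2:
  f_A = 0.2451
  f_B = 0.2436
  f_C = 0.2211
Weight by the priors:
  w_A·f_A = 0.41 × 0.2451 = 0.100491
  w_B·f_B = 0.33 × 0.2436 = 0.080388
  w_C·f_C = 0.26 × 0.2211 = 0.057486
Marginal: 0.100491 + 0.080388 + 0.057486 = 0.238365
Responsibility of Segment A: 0.100491 / 0.238365 ≈ 0.4216

0.4216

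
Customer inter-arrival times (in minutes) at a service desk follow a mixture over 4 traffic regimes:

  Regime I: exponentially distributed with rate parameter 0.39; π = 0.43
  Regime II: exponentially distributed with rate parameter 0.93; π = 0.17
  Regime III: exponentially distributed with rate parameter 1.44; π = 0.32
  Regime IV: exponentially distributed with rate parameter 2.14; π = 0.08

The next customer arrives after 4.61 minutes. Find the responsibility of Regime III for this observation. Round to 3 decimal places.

0.020

P(component k | x) = w_k·f_k(x) / marginal(x), where marginal(x) = Σ_j w_j·f_j(x).
Component likelihoods at x = 4.61 minutes:
  p_I = 0.0646021
  p_II = 0.01278
  p_III = 0.00188513
  p_IV = 0.000111154
Weight by the priors:
  w_I·p_I = 0.43 × 0.0646021 = 0.0277789
  w_II·p_II = 0.17 × 0.01278 = 0.00217261
  w_III·p_III = 0.32 × 0.00188513 = 0.000603243
  w_IV·p_IV = 0.08 × 0.000111154 = 8.89232e-06
Normaliser: 0.0277789 + 0.00217261 + 0.000603243 + 8.89232e-06 = 0.0305636
P(Regime III | 4.61 minutes) = 0.000603243 / 0.0305636 ≈ 0.020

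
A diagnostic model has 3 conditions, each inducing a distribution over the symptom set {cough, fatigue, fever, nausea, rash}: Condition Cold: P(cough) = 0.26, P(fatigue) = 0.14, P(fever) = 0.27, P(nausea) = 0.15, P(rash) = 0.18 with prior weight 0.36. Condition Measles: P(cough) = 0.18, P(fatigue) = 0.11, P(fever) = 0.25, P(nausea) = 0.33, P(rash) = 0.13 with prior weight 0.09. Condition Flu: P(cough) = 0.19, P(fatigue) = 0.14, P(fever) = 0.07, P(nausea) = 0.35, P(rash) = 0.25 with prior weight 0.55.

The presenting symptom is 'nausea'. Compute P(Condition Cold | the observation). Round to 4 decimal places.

P(component k | x) = w_k·f_k(x) / marginal(x), where marginal(x) = Σ_j w_j·f_j(x).
Component likelihoods at x = 'nausea':
  p_Cold = 0.15
  p_Measles = 0.33
  p_Flu = 0.35
Weight by the priors:
  w_Cold·p_Cold = 0.36 × 0.15 = 0.054
  w_Measles·p_Measles = 0.09 × 0.33 = 0.0297
  w_Flu·p_Flu = 0.55 × 0.35 = 0.1925
Normaliser: 0.054 + 0.0297 + 0.1925 = 0.2762
Responsibility of Condition Cold: 0.054 / 0.2762 ≈ 0.1955

0.1955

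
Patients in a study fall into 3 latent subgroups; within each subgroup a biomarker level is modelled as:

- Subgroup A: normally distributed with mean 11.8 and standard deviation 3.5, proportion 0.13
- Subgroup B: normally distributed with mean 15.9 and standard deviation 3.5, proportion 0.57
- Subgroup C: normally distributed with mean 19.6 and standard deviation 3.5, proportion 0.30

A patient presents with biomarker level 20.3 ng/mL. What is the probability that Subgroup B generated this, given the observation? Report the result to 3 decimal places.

The responsibility of component k is P(Z=k) f_k(x) divided by Σ_j P(Z=j) f_j(x).
Evaluate each component's likelihood at the observed value:
  f_A = (1/(3.5·√(2π)))·exp(−(20.3−11.8)²/(2·3.5²)) = 0.113984·exp(-2.94898) = 0.00597195
  f_B = (1/(3.5·√(2π)))·exp(−(20.3−15.9)²/(2·3.5²)) = 0.113984·exp(-0.79020) = 0.0517203
  f_C = (1/(3.5·√(2π)))·exp(−(20.3−19.6)²/(2·3.5²)) = 0.113984·exp(-0.02000) = 0.111726
Prior × likelihood for each component:
  P(Z=A)·f_A = 0.13 × 0.00597195 = 0.000776354
  P(Z=B)·f_B = 0.57 × 0.0517203 = 0.0294806
  P(Z=C)·f_C = 0.30 × 0.111726 = 0.0335179
Normaliser: 0.000776354 + 0.0294806 + 0.0335179 = 0.0637749
P(Subgroup B | 20.3 ng/mL) ≈ 0.462

0.462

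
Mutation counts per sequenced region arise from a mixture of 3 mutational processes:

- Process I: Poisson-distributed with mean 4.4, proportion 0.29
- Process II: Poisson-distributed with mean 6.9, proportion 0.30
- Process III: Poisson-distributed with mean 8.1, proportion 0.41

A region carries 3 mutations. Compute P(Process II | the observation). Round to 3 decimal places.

P(component k | x) = π_k·f_k(x) / marginal(x), where marginal(x) = Σ_j π_j·f_j(x).
Component likelihoods at x = 3 mutations:
  L_I = e^(−4.4)·4.4^3/3! = 0.174305
  L_II = e^(−6.9)·6.9^3/3! = 0.0551778
  L_III = e^(−8.1)·8.1^3/3! = 0.0268855
Prior × likelihood for each component:
  π_I·L_I = 0.29 × 0.174305 = 0.0505486
  π_II·L_II = 0.30 × 0.0551778 = 0.0165533
  π_III·L_III = 0.41 × 0.0268855 = 0.0110231
Evidence: 0.0505486 + 0.0165533 + 0.0110231 = 0.078125
So the posterior for Process II is 0.0165533 / 0.078125 ≈ 0.212.

0.212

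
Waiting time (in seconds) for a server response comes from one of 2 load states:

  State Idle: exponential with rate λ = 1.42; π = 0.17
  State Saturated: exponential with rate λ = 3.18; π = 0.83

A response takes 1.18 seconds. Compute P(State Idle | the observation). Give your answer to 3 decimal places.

By Bayes' theorem, P(k | x) = w_k f_k(x) / Σ_j w_j f_j(x).
Component likelihoods at x = 1.18 seconds:
  L_Idle = 0.265818
  L_Saturated = 0.0746072
Unnormalised posteriors:
  w_Idle·L_Idle = 0.17 × 0.265818 = 0.0451891
  w_Saturated·L_Saturated = 0.83 × 0.0746072 = 0.0619239
Evidence: 0.0451891 + 0.0619239 = 0.107113
Responsibility of State Idle: 0.0451891 / 0.107113 ≈ 0.422

0.422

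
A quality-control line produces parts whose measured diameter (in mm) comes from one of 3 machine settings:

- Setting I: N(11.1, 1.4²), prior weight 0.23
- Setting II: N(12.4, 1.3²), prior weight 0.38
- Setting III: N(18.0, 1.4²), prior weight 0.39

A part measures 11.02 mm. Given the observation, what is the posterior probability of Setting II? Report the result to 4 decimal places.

0.5036

P(component k | x) = w_k·f_k(x) / marginal(x), where marginal(x) = Σ_j w_j·f_j(x).
Component likelihoods at x = 11.02 mm:
  p_I = 0.284494
  p_II = 0.174691
  p_III = 1.14045e-06
Multiply by the mixture weights:
  w_I·p_I = 0.23 × 0.284494 = 0.0654336
  w_II·p_II = 0.38 × 0.174691 = 0.0663827
  w_III·p_III = 0.39 × 1.14045e-06 = 4.44777e-07
Denominator: 0.0654336 + 0.0663827 + 4.44777e-07 = 0.131817
Responsibility of Setting II: 0.0663827 / 0.131817 ≈ 0.5036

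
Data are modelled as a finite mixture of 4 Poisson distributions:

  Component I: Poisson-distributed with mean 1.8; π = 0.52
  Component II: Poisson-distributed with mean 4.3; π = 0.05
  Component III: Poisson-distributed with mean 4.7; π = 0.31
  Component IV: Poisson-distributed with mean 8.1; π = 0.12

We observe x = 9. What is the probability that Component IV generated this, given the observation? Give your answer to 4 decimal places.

0.6088

Apply Bayes' rule: the posterior for each component is proportional to its prior times its likelihood at x.
Evaluate each component's likelihood at the observed value:
  f_I = e^(−1.8)·1.8^9/9! = 9.03565e-05
  f_II = e^(−4.3)·4.3^9/9! = 0.0187926
  f_III = e^(−4.7)·4.7^9/9! = 0.02805
  f_IV = e^(−8.1)·8.1^9/9! = 0.12555
Weight by the priors:
  P(Z=I)·f_I = 0.52 × 9.03565e-05 = 4.69854e-05
  P(Z=II)·f_II = 0.05 × 0.0187926 = 0.00093963
  P(Z=III)·f_III = 0.31 × 0.02805 = 0.00869552
  P(Z=IV)·f_IV = 0.12 × 0.12555 = 0.015066
Sum: 4.69854e-05 + 0.00093963 + 0.00869552 + 0.015066 = 0.0247481
P(Component IV | 9) ≈ 0.6088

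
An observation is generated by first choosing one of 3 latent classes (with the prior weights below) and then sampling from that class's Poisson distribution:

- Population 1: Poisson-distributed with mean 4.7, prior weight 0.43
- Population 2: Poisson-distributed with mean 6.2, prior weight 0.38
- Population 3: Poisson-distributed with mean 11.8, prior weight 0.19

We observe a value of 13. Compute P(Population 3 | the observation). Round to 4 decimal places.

By Bayes' theorem, P(k | x) = w_k f_k(x) / Σ_j w_j f_j(x).
Component likelihoods at x = 13:
  f_1 = 0.000797642
  f_2 = 0.00651907
  f_3 = 0.103636
Prior × likelihood for each component:
  w_1·f_1 = 0.43 × 0.000797642 = 0.000342986
  w_2·f_2 = 0.38 × 0.00651907 = 0.00247725
  w_3·f_3 = 0.19 × 0.103636 = 0.0196909
Sum: 0.000342986 + 0.00247725 + 0.0196909 = 0.0225111
Responsibility of Population 3: 0.0196909 / 0.0225111 ≈ 0.8747

0.8747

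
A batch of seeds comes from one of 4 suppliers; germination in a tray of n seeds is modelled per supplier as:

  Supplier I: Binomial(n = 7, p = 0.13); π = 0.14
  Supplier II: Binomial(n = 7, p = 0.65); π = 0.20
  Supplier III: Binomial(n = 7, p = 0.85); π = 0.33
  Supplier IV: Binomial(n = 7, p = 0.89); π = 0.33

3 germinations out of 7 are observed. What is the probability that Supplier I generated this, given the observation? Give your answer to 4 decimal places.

0.1550

Posterior ∝ prior × likelihood, so P(k | x) ∝ P(Z=k) f_k(x); normalise over all components.
Component likelihoods at x = 3 germinations out of 7:
  p_I = C(7,3)·0.13^3·0.87^4 = 35·0.002197·0.572898 = 0.044053
  p_II = C(7,3)·0.65^3·0.35^4 = 35·0.274625·0.0150062 = 0.144238
  p_III = C(7,3)·0.85^3·0.15^4 = 35·0.614125·0.00050625 = 0.0108815
  p_IV = C(7,3)·0.89^3·0.11^4 = 35·0.704969·0.00014641 = 0.00361251
Unnormalised posteriors:
  P(Z=I)·p_I = 0.14 × 0.044053 = 0.00616741
  P(Z=II)·p_II = 0.20 × 0.144238 = 0.0288476
  P(Z=III)·p_III = 0.33 × 0.0108815 = 0.0035909
  P(Z=IV)·p_IV = 0.33 × 0.00361251 = 0.00119213
Sum: 0.00616741 + 0.0288476 + 0.0035909 + 0.00119213 = 0.0397981
P(Supplier I | the observation) ≈ 0.1550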